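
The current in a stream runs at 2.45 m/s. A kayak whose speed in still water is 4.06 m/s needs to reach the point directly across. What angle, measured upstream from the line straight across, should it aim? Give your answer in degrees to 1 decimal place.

37.1°

To cancel the current, the upstream component of the kayak's velocity must equal the flow: 4.06 sin θ = 2.45.
sin θ = 2.45 / 4.06 = 0.6034.
θ = arcsin(0.6034) = 37.117°.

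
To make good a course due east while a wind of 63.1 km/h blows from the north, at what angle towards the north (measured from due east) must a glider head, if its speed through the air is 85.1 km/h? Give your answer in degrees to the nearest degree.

The wind pushes perpendicular to the desired track; the heading must have a component into the wind equal to 63.1 km/h: 85.1 sin θ = 63.1.
sin θ = 0.7415, so θ = 47.858°.

48°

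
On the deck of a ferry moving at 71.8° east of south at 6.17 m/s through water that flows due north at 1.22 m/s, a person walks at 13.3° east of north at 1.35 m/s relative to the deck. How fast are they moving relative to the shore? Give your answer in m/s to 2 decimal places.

6.20 m/s

In east/north components (m/s): person relative to ferry = (0.311, 1.314); ferry relative to water = (5.861, -1.927); water relative to ground = (0.000, 1.220).
Sum = (6.172, 0.607) m/s.
Speed = |(6.172, 0.607)| = 6.202 m/s.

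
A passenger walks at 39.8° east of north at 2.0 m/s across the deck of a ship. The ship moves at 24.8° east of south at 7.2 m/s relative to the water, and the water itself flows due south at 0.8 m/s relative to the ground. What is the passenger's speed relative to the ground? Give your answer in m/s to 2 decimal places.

7.22 m/s

In east/north components (m/s): passenger relative to ship = (1.280, 1.537); ship relative to water = (3.020, -6.536); water relative to ground = (0.000, -0.800).
Sum = (4.300, -5.799) m/s.
Speed = |(4.300, -5.799)| = 7.220 m/s.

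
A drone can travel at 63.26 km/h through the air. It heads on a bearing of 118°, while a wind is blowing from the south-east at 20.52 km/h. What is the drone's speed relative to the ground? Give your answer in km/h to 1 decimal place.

Taking east as x and north as y: velocity relative to the air = (55.855, -29.699) km/h; the air relative to ground = (-14.510, 14.510) km/h.
Velocity relative to ground = (55.855, -29.699) + (-14.510, 14.510) = (41.345, -15.189) km/h.
Speed = |(41.345, -15.189)| = 44.047 km/h.

44.0 km/h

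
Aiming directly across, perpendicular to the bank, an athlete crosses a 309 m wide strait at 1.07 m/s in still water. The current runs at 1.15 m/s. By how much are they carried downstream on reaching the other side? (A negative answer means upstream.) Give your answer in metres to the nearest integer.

Perpendicular speed = 1.070 m/s; crossing time = 309 / 1.070 = 288.785 s.
Net downstream speed = 1.150 m/s.
Drift = 1.150 × 288.785 = 332.103 m (downstream).

332 m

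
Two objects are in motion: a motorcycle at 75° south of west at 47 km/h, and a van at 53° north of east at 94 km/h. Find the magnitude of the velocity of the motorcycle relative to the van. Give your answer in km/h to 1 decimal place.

Taking east as x and north as y: motorcycle velocity = (-12.164, -45.399) km/h; van velocity = (56.571, 75.072) km/h.
Velocity of motorcycle relative to van = (-12.164, -45.399) − (56.571, 75.072) = (-68.735, -120.470) km/h.
Magnitude = |(-68.735, -120.470)| = 138.700 km/h.

138.7 km/h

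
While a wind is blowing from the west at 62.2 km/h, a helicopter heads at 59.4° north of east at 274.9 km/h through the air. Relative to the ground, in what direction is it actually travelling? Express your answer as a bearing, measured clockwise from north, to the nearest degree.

Taking east as x and north as y: velocity relative to the air = (139.935, 236.618) km/h; the air relative to ground = (62.200, 0.000) km/h.
Velocity relative to ground = (139.935, 236.618) + (62.200, 0.000) = (202.135, 236.618) km/h.
Bearing = atan2(202.14, 236.62) = 40.51° clockwise from north.

041°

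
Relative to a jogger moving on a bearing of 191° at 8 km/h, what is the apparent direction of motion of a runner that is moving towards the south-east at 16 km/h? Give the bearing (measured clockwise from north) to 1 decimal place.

105.1°

Taking east as x and north as y: runner velocity = (11.314, -11.314) km/h; jogger velocity = (-1.526, -7.853) km/h.
Velocity of runner relative to jogger = (11.314, -11.314) − (-1.526, -7.853) = (12.840, -3.461) km/h.
Bearing = atan2(12.84, -3.46) = 105.08° clockwise from north.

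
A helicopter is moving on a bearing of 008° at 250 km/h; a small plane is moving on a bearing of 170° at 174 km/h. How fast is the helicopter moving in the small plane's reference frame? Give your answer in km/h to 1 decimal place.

Taking east as x and north as y: helicopter velocity = (34.793, 247.567) km/h; small plane velocity = (30.215, -171.357) km/h.
Velocity of helicopter relative to small plane = (34.793, 247.567) − (30.215, -171.357) = (4.578, 418.924) km/h.
Magnitude = |(4.578, 418.924)| = 418.949 km/h.

418.9 km/h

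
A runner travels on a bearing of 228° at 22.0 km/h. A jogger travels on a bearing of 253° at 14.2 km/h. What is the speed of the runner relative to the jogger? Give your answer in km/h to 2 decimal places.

Taking east as x and north as y: runner velocity = (-16.349, -14.721) km/h; jogger velocity = (-13.580, -4.152) km/h.
Velocity of runner relative to jogger = (-16.349, -14.721) − (-13.580, -4.152) = (-2.770, -10.569) km/h.
Magnitude = |(-2.770, -10.569)| = 10.926 km/h.

10.93 km/h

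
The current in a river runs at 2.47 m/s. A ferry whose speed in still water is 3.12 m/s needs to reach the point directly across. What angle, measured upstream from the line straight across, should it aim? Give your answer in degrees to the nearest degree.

52°

To cancel the current, the upstream component of the ferry's velocity must equal the flow: 3.12 sin θ = 2.47.
sin θ = 2.47 / 3.12 = 0.7917.
θ = arcsin(0.7917) = 52.342°.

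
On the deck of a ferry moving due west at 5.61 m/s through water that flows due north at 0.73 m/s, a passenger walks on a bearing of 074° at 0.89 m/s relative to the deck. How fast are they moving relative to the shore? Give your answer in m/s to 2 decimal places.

In east/north components (m/s): passenger relative to ferry = (0.856, 0.245); ferry relative to water = (-5.610, 0.000); water relative to ground = (0.000, 0.730).
Sum = (-4.754, 0.975) m/s.
Speed = |(-4.754, 0.975)| = 4.853 m/s.

4.85 m/s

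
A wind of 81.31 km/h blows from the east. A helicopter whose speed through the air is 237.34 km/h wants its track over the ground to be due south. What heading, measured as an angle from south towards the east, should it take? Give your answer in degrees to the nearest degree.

The wind pushes perpendicular to the desired track; the heading must have a component into the wind equal to 81.31 km/h: 237.34 sin θ = 81.31.
sin θ = 0.3426, so θ = 20.035°.

20°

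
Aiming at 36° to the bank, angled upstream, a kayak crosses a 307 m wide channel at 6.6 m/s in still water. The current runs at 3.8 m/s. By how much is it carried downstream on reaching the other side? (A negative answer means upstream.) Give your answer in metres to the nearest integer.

Perpendicular speed = 3.879 m/s; crossing time = 307 / 3.879 = 79.136 s.
Net downstream speed = -1.540 m/s.
Drift = -1.540 × 79.136 = -121.831 m (upstream).

-122 m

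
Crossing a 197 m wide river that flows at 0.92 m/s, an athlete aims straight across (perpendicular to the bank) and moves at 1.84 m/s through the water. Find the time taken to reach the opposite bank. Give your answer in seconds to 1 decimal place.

The component of the athlete's velocity perpendicular to the bank is 1.84 m/s.
Only the cross-stream component determines the crossing time; the current contributes nothing perpendicular to the bank.
Time = 197 / 1.840 = 107.065 s.

107.1 s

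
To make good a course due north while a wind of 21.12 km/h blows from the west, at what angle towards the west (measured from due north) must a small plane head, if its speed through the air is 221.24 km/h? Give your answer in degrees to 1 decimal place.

5.5°

The wind pushes perpendicular to the desired track; the heading must have a component into the wind equal to 21.12 km/h: 221.24 sin θ = 21.12.
sin θ = 0.0955, so θ = 5.478°.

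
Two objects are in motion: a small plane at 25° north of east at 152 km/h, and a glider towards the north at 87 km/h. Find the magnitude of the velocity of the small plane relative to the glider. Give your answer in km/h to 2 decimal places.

Taking east as x and north as y: small plane velocity = (137.759, 64.238) km/h; glider velocity = (0.000, 87.000) km/h.
Velocity of small plane relative to glider = (137.759, 64.238) − (0.000, 87.000) = (137.759, -22.762) km/h.
Magnitude = |(137.759, -22.762)| = 139.627 km/h.

139.63 km/h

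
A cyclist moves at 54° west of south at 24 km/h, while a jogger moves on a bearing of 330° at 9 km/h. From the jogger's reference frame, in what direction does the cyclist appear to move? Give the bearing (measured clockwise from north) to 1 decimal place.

Taking east as x and north as y: cyclist velocity = (-19.416, -14.107) km/h; jogger velocity = (-4.500, 7.794) km/h.
Velocity of cyclist relative to jogger = (-19.416, -14.107) − (-4.500, 7.794) = (-14.916, -21.901) km/h.
Bearing = atan2(-14.92, -21.90) = 214.26° clockwise from north.

214.3°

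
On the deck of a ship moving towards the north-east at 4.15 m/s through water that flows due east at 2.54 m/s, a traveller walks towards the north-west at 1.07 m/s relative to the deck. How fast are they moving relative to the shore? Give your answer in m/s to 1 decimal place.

In east/north components (m/s): traveller relative to ship = (-0.757, 0.757); ship relative to water = (2.934, 2.934); water relative to ground = (2.540, 0.000).
Sum = (4.718, 3.691) m/s.
Speed = |(4.718, 3.691)| = 5.990 m/s.

6.0 m/s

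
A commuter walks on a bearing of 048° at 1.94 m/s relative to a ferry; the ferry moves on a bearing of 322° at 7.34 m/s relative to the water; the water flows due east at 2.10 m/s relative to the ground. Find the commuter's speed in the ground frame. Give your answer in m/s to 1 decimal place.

In east/north components (m/s): commuter relative to ferry = (1.442, 1.298); ferry relative to water = (-4.519, 5.784); water relative to ground = (2.100, 0.000).
Sum = (-0.977, 7.082) m/s.
Speed = |(-0.977, 7.082)| = 7.149 m/s.

7.1 m/s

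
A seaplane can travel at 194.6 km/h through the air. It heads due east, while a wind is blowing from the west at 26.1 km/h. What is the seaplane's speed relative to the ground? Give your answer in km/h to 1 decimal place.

Taking east as x and north as y: velocity relative to the air = (194.600, 0.000) km/h; the air relative to ground = (26.100, 0.000) km/h.
Velocity relative to ground = (194.600, 0.000) + (26.100, 0.000) = (220.700, 0.000) km/h.
Speed = |(220.700, 0.000)| = 220.700 km/h.

220.7 km/h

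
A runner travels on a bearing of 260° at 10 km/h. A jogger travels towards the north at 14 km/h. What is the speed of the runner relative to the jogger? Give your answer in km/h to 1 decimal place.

18.6 km/h

Taking east as x and north as y: runner velocity = (-9.848, -1.736) km/h; jogger velocity = (0.000, 14.000) km/h.
Velocity of runner relative to jogger = (-9.848, -1.736) − (0.000, 14.000) = (-9.848, -15.736) km/h.
Magnitude = |(-9.848, -15.736)| = 18.564 km/h.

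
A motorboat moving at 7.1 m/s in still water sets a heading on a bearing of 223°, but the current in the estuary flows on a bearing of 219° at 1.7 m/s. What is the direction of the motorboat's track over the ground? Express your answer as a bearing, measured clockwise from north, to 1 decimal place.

Taking east as x and north as y: velocity relative to the water = (-4.842, -5.193) m/s; the water relative to ground = (-1.070, -1.321) m/s.
Velocity relative to ground = (-4.842, -5.193) + (-1.070, -1.321) = (-5.912, -6.514) m/s.
Bearing = atan2(-5.91, -6.51) = 222.23° clockwise from north.

222.2°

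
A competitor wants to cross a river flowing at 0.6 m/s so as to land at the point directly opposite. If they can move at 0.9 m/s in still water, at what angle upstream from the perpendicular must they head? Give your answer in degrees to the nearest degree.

42°

To cancel the current, the upstream component of the competitor's velocity must equal the flow: 0.9 sin θ = 0.6.
sin θ = 0.6 / 0.9 = 0.6667.
θ = arcsin(0.6667) = 41.810°.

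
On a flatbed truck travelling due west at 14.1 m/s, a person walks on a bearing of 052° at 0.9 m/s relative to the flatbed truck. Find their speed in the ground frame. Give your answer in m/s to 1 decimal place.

Taking east as x and north as y: flatbed truck velocity = (-14.100, 0.000) m/s; person velocity relative to flatbed truck = (0.709, 0.554) m/s.
Velocity relative to ground = (-14.100, 0.000) + (0.709, 0.554) = (-13.391, 0.554) m/s.
Speed = |(-13.391, 0.554)| = 13.402 m/s.

13.4 m/s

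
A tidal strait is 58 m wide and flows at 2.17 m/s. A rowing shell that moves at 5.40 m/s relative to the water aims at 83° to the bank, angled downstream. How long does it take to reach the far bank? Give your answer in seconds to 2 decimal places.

The component of the rowing shell's velocity perpendicular to the bank is 5.40 × sin 83° = 5.360 m/s.
The flow acts along the bank and has no component across it.
Time = 58 / 5.360 = 10.821 s.

10.82 s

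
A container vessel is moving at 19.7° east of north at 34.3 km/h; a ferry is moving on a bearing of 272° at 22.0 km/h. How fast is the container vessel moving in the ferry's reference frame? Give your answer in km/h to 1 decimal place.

Taking east as x and north as y: container vessel velocity = (11.562, 32.292) km/h; ferry velocity = (-21.987, 0.768) km/h.
Velocity of container vessel relative to ferry = (11.562, 32.292) − (-21.987, 0.768) = (33.549, 31.525) km/h.
Magnitude = |(33.549, 31.525)| = 46.036 km/h.

46.0 km/h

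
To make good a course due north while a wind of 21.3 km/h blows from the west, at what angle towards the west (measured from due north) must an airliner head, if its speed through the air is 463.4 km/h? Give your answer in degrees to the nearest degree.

3°

The wind pushes perpendicular to the desired track; the heading must have a component into the wind equal to 21.3 km/h: 463.4 sin θ = 21.3.
sin θ = 0.0460, so θ = 2.635°.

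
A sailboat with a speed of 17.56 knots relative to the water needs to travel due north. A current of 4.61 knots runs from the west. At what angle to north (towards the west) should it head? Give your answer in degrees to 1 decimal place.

15.2°

The current pushes perpendicular to the desired track; the heading must have a component into the current equal to 4.61 knots: 17.56 sin θ = 4.61.
sin θ = 0.2625, so θ = 15.220°.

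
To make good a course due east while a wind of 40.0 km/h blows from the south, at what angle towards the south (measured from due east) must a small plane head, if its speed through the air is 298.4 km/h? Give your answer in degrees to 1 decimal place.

The wind pushes perpendicular to the desired track; the heading must have a component into the wind equal to 40.0 km/h: 298.4 sin θ = 40.0.
sin θ = 0.1340, so θ = 7.704°.

7.7°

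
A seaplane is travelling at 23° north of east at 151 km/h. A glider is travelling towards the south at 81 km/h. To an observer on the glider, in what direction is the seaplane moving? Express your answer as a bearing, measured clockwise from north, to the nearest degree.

Taking east as x and north as y: seaplane velocity = (138.996, 59.000) km/h; glider velocity = (0.000, -81.000) km/h.
Velocity of seaplane relative to glider = (138.996, 59.000) − (0.000, -81.000) = (138.996, 140.000) km/h.
Bearing = atan2(139.00, 140.00) = 44.79° clockwise from north.

045°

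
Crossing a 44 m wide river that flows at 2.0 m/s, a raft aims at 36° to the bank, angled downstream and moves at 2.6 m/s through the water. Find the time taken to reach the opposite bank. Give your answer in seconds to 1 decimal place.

28.8 s

The component of the raft's velocity perpendicular to the bank is 2.6 × sin 36° = 1.528 m/s.
The flow acts along the bank and has no component across it.
Time = 44 / 1.528 = 28.791 s.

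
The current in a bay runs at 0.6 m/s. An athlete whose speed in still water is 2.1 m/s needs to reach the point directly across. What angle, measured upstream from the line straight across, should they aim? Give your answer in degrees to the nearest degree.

To cancel the current, the upstream component of the athlete's velocity must equal the flow: 2.1 sin θ = 0.6.
sin θ = 0.6 / 2.1 = 0.2857.
θ = arcsin(0.2857) = 16.602°.

17°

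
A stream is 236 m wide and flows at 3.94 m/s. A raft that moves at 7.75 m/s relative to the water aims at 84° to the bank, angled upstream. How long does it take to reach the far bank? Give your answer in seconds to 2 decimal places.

The component of the raft's velocity perpendicular to the bank is 7.75 × sin 84° = 7.708 m/s.
The flow acts along the bank and has no component across it.
Time = 236 / 7.708 = 30.619 s.

30.62 s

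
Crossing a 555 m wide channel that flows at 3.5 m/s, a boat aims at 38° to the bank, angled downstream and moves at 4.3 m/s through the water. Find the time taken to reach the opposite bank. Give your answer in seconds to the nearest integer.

The component of the boat's velocity perpendicular to the bank is 4.3 × sin 38° = 2.647 m/s.
Only the cross-stream component determines the crossing time; the current contributes nothing perpendicular to the bank.
Time = 555 / 2.647 = 209.644 s.

210 s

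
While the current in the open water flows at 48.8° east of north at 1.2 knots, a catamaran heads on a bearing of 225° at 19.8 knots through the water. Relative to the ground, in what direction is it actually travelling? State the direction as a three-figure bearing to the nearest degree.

Taking east as x and north as y: velocity relative to the water = (-14.001, -14.001) knots; the water relative to ground = (0.903, 0.790) knots.
Velocity relative to ground = (-14.001, -14.001) + (0.903, 0.790) = (-13.098, -13.210) knots.
Bearing = atan2(-13.10, -13.21) = 224.76° clockwise from north.

225°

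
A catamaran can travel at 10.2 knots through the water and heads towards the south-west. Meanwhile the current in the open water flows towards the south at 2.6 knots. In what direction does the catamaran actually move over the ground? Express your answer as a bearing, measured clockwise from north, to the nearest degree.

Taking east as x and north as y: velocity relative to the water = (-7.212, -7.212) knots; the water relative to ground = (0.000, -2.600) knots.
Velocity relative to ground = (-7.212, -7.212) + (0.000, -2.600) = (-7.212, -9.812) knots.
Bearing = atan2(-7.21, -9.81) = 216.32° clockwise from north.

216°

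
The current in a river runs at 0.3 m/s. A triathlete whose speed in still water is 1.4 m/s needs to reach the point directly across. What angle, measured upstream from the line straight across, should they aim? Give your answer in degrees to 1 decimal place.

12.4°

To cancel the current, the upstream component of the triathlete's velocity must equal the flow: 1.4 sin θ = 0.3.
sin θ = 0.3 / 1.4 = 0.2143.
θ = arcsin(0.2143) = 12.374°.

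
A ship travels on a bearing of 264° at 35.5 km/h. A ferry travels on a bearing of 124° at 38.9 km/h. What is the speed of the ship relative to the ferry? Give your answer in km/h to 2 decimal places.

Taking east as x and north as y: ship velocity = (-35.306, -3.711) km/h; ferry velocity = (32.250, -21.753) km/h.
Velocity of ship relative to ferry = (-35.306, -3.711) − (32.250, -21.753) = (-67.555, 18.042) km/h.
Magnitude = |(-67.555, 18.042)| = 69.923 km/h.

69.92 km/h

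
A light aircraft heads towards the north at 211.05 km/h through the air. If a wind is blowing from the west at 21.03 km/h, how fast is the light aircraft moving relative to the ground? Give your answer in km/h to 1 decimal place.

Taking east as x and north as y: velocity relative to the air = (0.000, 211.050) km/h; the air relative to ground = (21.030, 0.000) km/h.
Velocity relative to ground = (0.000, 211.050) + (21.030, 0.000) = (21.030, 211.050) km/h.
Speed = |(21.030, 211.050)| = 212.095 km/h.

212.1 km/h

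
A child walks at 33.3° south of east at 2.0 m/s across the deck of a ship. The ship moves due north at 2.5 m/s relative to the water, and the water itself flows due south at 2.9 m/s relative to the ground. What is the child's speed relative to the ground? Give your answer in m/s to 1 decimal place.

2.2 m/s

In east/north components (m/s): child relative to ship = (1.672, -1.098); ship relative to water = (0.000, 2.500); water relative to ground = (0.000, -2.900).
Sum = (1.672, -1.498) m/s.
Speed = |(1.672, -1.498)| = 2.245 m/s.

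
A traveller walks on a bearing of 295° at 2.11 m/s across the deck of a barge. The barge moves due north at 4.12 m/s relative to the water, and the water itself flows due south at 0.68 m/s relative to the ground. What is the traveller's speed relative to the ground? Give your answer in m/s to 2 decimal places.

4.74 m/s

In east/north components (m/s): traveller relative to barge = (-1.912, 0.892); barge relative to water = (0.000, 4.120); water relative to ground = (0.000, -0.680).
Sum = (-1.912, 4.332) m/s.
Speed = |(-1.912, 4.332)| = 4.735 m/s.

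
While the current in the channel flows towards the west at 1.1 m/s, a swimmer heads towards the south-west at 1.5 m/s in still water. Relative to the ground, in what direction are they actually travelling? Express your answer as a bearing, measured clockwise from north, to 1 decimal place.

Taking east as x and north as y: velocity relative to the water = (-1.061, -1.061) m/s; the water relative to ground = (-1.100, 0.000) m/s.
Velocity relative to ground = (-1.061, -1.061) + (-1.100, 0.000) = (-2.161, -1.061) m/s.
Bearing = atan2(-2.16, -1.06) = 243.85° clockwise from north.

243.9°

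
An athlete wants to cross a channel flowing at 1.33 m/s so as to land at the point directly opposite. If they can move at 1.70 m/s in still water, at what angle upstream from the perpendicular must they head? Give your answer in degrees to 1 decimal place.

51.5°

To cancel the current, the upstream component of the athlete's velocity must equal the flow: 1.70 sin θ = 1.33.
sin θ = 1.33 / 1.70 = 0.7824.
θ = arcsin(0.7824) = 51.477°.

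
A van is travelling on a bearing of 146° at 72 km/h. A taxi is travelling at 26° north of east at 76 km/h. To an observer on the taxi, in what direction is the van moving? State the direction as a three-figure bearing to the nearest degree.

197°

Taking east as x and north as y: van velocity = (40.262, -59.691) km/h; taxi velocity = (68.308, 33.316) km/h.
Velocity of van relative to taxi = (40.262, -59.691) − (68.308, 33.316) = (-28.046, -93.007) km/h.
Bearing = atan2(-28.05, -93.01) = 196.78° clockwise from north.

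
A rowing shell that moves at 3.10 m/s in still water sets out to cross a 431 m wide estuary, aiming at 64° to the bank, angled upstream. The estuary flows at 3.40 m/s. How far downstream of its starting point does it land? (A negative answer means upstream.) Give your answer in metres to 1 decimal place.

Perpendicular speed = 2.786 m/s; crossing time = 431 / 2.786 = 154.688 s.
Net downstream speed = 2.041 m/s.
Drift = 2.041 × 154.688 = 315.725 m (downstream).

315.7 m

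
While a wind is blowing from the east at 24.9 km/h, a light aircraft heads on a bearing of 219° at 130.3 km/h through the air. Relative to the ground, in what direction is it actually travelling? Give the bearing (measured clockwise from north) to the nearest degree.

Taking east as x and north as y: velocity relative to the air = (-82.000, -101.262) km/h; the air relative to ground = (-24.900, 0.000) km/h.
Velocity relative to ground = (-82.000, -101.262) + (-24.900, 0.000) = (-106.900, -101.262) km/h.
Bearing = atan2(-106.90, -101.26) = 226.55° clockwise from north.

227°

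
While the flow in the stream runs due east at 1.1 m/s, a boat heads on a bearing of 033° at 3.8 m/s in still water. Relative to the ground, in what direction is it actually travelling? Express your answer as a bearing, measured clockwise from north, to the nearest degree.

045°

Taking east as x and north as y: velocity relative to the water = (2.070, 3.187) m/s; the water relative to ground = (1.100, 0.000) m/s.
Velocity relative to ground = (2.070, 3.187) + (1.100, 0.000) = (3.170, 3.187) m/s.
Bearing = atan2(3.17, 3.19) = 44.84° clockwise from north.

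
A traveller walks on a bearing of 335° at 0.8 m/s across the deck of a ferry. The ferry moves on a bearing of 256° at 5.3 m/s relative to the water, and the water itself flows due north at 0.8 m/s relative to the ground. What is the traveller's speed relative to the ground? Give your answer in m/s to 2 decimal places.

In east/north components (m/s): traveller relative to ferry = (-0.338, 0.725); ferry relative to water = (-5.143, -1.282); water relative to ground = (0.000, 0.800).
Sum = (-5.481, 0.243) m/s.
Speed = |(-5.481, 0.243)| = 5.486 m/s.

5.49 m/s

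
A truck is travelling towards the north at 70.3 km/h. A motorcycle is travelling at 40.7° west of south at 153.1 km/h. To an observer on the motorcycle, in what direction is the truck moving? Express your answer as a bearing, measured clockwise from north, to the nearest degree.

028°

Taking east as x and north as y: truck velocity = (0.000, 70.300) km/h; motorcycle velocity = (-99.836, -116.070) km/h.
Velocity of truck relative to motorcycle = (0.000, 70.300) − (-99.836, -116.070) = (99.836, 186.370) km/h.
Bearing = atan2(99.84, 186.37) = 28.18° clockwise from north.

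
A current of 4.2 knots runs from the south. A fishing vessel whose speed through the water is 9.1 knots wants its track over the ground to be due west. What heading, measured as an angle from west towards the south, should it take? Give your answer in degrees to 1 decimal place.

27.5°

The current pushes perpendicular to the desired track; the heading must have a component into the current equal to 4.2 knots: 9.1 sin θ = 4.2.
sin θ = 0.4615, so θ = 27.486°.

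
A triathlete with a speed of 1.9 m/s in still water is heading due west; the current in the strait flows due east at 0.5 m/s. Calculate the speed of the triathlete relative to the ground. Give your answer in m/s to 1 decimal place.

1.4 m/s

Taking east as x and north as y: velocity relative to the water = (-1.900, 0.000) m/s; the water relative to ground = (0.500, 0.000) m/s.
Velocity relative to ground = (-1.900, 0.000) + (0.500, 0.000) = (-1.400, 0.000) m/s.
Speed = |(-1.400, 0.000)| = 1.400 m/s.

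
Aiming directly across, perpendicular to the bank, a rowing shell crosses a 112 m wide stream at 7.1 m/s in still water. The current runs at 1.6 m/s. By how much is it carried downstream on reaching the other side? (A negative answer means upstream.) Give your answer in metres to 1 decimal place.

Perpendicular speed = 7.100 m/s; crossing time = 112 / 7.100 = 15.775 s.
Net downstream speed = 1.600 m/s.
Drift = 1.600 × 15.775 = 25.239 m (downstream).

25.2 m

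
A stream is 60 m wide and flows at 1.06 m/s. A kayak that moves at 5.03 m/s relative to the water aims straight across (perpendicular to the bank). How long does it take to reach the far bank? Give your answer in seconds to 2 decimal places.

11.93 s

The component of the kayak's velocity perpendicular to the bank is 5.03 m/s.
Only the cross-stream component determines the crossing time; the current contributes nothing perpendicular to the bank.
Time = 60 / 5.030 = 11.928 s.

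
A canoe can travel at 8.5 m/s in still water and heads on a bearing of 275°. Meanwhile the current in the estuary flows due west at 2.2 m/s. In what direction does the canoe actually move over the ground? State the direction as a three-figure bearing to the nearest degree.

274°

Taking east as x and north as y: velocity relative to the water = (-8.468, 0.741) m/s; the water relative to ground = (-2.200, 0.000) m/s.
Velocity relative to ground = (-8.468, 0.741) + (-2.200, 0.000) = (-10.668, 0.741) m/s.
Bearing = atan2(-10.67, 0.74) = 273.97° clockwise from north.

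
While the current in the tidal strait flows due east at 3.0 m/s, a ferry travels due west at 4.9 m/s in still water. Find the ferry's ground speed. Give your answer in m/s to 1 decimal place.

Taking east as x and north as y: velocity relative to the water = (-4.900, 0.000) m/s; the water relative to ground = (3.000, 0.000) m/s.
Velocity relative to ground = (-4.900, 0.000) + (3.000, 0.000) = (-1.900, 0.000) m/s.
Speed = |(-1.900, 0.000)| = 1.900 m/s.

1.9 m/s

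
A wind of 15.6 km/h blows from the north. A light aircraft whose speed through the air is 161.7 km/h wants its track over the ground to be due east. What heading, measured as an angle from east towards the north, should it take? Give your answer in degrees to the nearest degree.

The wind pushes perpendicular to the desired track; the heading must have a component into the wind equal to 15.6 km/h: 161.7 sin θ = 15.6.
sin θ = 0.0965, so θ = 5.536°.

6°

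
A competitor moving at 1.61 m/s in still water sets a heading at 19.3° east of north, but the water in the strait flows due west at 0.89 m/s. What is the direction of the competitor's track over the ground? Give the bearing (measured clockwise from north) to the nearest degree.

347°

Taking east as x and north as y: velocity relative to the water = (0.532, 1.520) m/s; the water relative to ground = (-0.890, 0.000) m/s.
Velocity relative to ground = (0.532, 1.520) + (-0.890, 0.000) = (-0.358, 1.520) m/s.
Bearing = atan2(-0.36, 1.52) = 346.75° clockwise from north.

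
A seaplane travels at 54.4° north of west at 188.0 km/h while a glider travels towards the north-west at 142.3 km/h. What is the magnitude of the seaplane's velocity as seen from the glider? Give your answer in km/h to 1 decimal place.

Taking east as x and north as y: seaplane velocity = (-109.439, 152.863) km/h; glider velocity = (-100.621, 100.621) km/h.
Velocity of seaplane relative to glider = (-109.439, 152.863) − (-100.621, 100.621) = (-8.818, 52.242) km/h.
Magnitude = |(-8.818, 52.242)| = 52.981 km/h.

53.0 km/h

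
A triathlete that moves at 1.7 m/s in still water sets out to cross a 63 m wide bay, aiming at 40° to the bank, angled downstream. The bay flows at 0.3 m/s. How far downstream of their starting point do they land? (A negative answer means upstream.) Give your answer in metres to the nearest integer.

Perpendicular speed = 1.093 m/s; crossing time = 63 / 1.093 = 57.653 s.
Net downstream speed = 1.602 m/s.
Drift = 1.602 × 57.653 = 92.376 m (downstream).

92 m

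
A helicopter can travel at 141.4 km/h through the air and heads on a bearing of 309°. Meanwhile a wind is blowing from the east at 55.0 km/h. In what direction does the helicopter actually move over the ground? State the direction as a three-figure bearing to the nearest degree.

Taking east as x and north as y: velocity relative to the air = (-109.888, 88.986) km/h; the air relative to ground = (-55.000, 0.000) km/h.
Velocity relative to ground = (-109.888, 88.986) + (-55.000, 0.000) = (-164.888, 88.986) km/h.
Bearing = atan2(-164.89, 88.99) = 298.35° clockwise from north.

298°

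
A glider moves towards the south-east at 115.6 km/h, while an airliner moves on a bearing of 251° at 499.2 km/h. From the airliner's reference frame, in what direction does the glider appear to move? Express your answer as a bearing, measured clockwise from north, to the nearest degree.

Taking east as x and north as y: glider velocity = (81.742, -81.742) km/h; airliner velocity = (-472.003, -162.524) km/h.
Velocity of glider relative to airliner = (81.742, -81.742) − (-472.003, -162.524) = (553.744, 80.782) km/h.
Bearing = atan2(553.74, 80.78) = 81.70° clockwise from north.

082°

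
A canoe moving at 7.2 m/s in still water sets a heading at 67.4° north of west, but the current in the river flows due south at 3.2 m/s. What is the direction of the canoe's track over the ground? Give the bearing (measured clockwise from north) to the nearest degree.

Taking east as x and north as y: velocity relative to the water = (-2.767, 6.647) m/s; the water relative to ground = (0.000, -3.200) m/s.
Velocity relative to ground = (-2.767, 6.647) + (0.000, -3.200) = (-2.767, 3.447) m/s.
Bearing = atan2(-2.77, 3.45) = 321.25° clockwise from north.

321°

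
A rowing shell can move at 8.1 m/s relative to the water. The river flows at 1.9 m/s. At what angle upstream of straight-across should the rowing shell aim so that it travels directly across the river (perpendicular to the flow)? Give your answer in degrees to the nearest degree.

To cancel the current, the upstream component of the rowing shell's velocity must equal the flow: 8.1 sin θ = 1.9.
sin θ = 1.9 / 8.1 = 0.2346.
θ = arcsin(0.2346) = 13.566°.

14°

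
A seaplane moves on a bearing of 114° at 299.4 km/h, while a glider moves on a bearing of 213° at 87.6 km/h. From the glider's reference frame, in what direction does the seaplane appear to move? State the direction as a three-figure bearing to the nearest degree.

Taking east as x and north as y: seaplane velocity = (273.516, -121.777) km/h; glider velocity = (-47.710, -73.468) km/h.
Velocity of seaplane relative to glider = (273.516, -121.777) − (-47.710, -73.468) = (321.226, -48.309) km/h.
Bearing = atan2(321.23, -48.31) = 98.55° clockwise from north.

099°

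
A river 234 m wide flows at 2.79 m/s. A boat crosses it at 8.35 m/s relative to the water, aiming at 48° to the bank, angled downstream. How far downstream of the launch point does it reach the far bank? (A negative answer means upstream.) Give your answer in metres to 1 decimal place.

315.9 m

Perpendicular speed = 6.205 m/s; crossing time = 234 / 6.205 = 37.710 s.
Net downstream speed = 8.377 m/s.
Drift = 8.377 × 37.710 = 315.905 m (downstream).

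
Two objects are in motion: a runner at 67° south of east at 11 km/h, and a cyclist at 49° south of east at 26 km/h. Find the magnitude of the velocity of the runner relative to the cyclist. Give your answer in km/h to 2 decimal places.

Taking east as x and north as y: runner velocity = (4.298, -10.126) km/h; cyclist velocity = (17.058, -19.622) km/h.
Velocity of runner relative to cyclist = (4.298, -10.126) − (17.058, -19.622) = (-12.759, 9.497) km/h.
Magnitude = |(-12.759, 9.497)| = 15.906 km/h.

15.91 km/h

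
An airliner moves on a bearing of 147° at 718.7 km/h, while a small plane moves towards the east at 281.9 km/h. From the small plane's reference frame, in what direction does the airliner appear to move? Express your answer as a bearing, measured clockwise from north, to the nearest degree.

Taking east as x and north as y: airliner velocity = (391.432, -602.753) km/h; small plane velocity = (281.900, 0.000) km/h.
Velocity of airliner relative to small plane = (391.432, -602.753) − (281.900, 0.000) = (109.532, -602.753) km/h.
Bearing = atan2(109.53, -602.75) = 169.70° clockwise from north.

170°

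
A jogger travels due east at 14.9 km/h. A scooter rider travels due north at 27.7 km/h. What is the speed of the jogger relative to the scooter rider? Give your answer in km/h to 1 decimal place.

Taking east as x and north as y: jogger velocity = (14.900, 0.000) km/h; scooter rider velocity = (0.000, 27.700) km/h.
Velocity of jogger relative to scooter rider = (14.900, 0.000) − (0.000, 27.700) = (14.900, -27.700) km/h.
Magnitude = |(14.900, -27.700)| = 31.453 km/h.

31.5 km/h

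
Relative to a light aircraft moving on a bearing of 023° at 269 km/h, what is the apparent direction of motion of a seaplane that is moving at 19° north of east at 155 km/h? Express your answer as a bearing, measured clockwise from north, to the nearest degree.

Taking east as x and north as y: seaplane velocity = (146.555, 50.463) km/h; light aircraft velocity = (105.107, 247.616) km/h.
Velocity of seaplane relative to light aircraft = (146.555, 50.463) − (105.107, 247.616) = (41.449, -197.153) km/h.
Bearing = atan2(41.45, -197.15) = 168.13° clockwise from north.

168°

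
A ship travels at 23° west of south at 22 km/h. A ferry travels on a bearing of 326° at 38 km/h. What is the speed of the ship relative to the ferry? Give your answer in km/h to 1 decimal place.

Taking east as x and north as y: ship velocity = (-8.596, -20.251) km/h; ferry velocity = (-21.249, 31.503) km/h.
Velocity of ship relative to ferry = (-8.596, -20.251) − (-21.249, 31.503) = (12.653, -51.755) km/h.
Magnitude = |(12.653, -51.755)| = 53.279 km/h.

53.3 km/h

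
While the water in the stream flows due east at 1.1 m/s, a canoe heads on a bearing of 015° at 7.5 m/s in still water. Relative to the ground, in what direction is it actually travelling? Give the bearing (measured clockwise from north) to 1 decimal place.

022.8°

Taking east as x and north as y: velocity relative to the water = (1.941, 7.244) m/s; the water relative to ground = (1.100, 0.000) m/s.
Velocity relative to ground = (1.941, 7.244) + (1.100, 0.000) = (3.041, 7.244) m/s.
Bearing = atan2(3.04, 7.24) = 22.77° clockwise from north.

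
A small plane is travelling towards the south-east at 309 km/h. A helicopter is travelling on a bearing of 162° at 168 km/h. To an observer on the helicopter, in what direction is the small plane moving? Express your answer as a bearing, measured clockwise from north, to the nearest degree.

109°

Taking east as x and north as y: small plane velocity = (218.496, -218.496) km/h; helicopter velocity = (51.915, -159.777) km/h.
Velocity of small plane relative to helicopter = (218.496, -218.496) − (51.915, -159.777) = (166.581, -58.719) km/h.
Bearing = atan2(166.58, -58.72) = 109.42° clockwise from north.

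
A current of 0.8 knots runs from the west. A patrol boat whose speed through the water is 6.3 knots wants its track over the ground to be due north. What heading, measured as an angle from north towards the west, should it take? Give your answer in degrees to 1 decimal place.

7.3°

The current pushes perpendicular to the desired track; the heading must have a component into the current equal to 0.8 knots: 6.3 sin θ = 0.8.
sin θ = 0.1270, so θ = 7.295°.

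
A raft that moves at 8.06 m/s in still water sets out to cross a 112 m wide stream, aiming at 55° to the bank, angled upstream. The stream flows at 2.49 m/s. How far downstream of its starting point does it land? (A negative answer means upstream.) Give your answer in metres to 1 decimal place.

-36.2 m

Perpendicular speed = 6.602 m/s; crossing time = 112 / 6.602 = 16.964 s.
Net downstream speed = -2.133 m/s.
Drift = -2.133 × 16.964 = -36.184 m (upstream).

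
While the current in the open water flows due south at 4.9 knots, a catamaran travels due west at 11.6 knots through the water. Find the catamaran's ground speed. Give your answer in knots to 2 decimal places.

12.59 knots

Taking east as x and north as y: velocity relative to the water = (-11.600, 0.000) knots; the water relative to ground = (0.000, -4.900) knots.
Velocity relative to ground = (-11.600, 0.000) + (0.000, -4.900) = (-11.600, -4.900) knots.
Speed = |(-11.600, -4.900)| = 12.592 knots.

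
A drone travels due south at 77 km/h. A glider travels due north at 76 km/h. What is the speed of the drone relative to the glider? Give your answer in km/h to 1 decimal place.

Taking east as x and north as y: drone velocity = (0.000, -77.000) km/h; glider velocity = (0.000, 76.000) km/h.
Velocity of drone relative to glider = (0.000, -77.000) − (0.000, 76.000) = (0.000, -153.000) km/h.
Magnitude = |(0.000, -153.000)| = 153.000 km/h.

153.0 km/h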